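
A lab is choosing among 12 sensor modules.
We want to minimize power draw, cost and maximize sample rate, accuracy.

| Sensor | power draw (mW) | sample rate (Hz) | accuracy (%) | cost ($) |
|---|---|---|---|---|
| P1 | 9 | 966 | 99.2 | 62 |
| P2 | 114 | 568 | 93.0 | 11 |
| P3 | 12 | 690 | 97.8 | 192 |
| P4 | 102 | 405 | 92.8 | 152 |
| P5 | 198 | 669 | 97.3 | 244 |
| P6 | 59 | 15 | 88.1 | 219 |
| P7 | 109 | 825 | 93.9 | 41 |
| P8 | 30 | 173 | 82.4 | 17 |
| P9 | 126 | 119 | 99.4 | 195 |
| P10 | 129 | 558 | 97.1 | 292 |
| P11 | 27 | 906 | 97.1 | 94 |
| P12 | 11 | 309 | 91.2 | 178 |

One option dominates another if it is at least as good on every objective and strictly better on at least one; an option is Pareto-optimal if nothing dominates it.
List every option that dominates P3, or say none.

P1

P1: power draw 9≤12, sample rate 966≥690, accuracy 99.2≥97.8, cost 62≤192 — dominates P3.
Others (P2, P4, P5, P6, P7, P8, P9, P10, P11, P12) are each worse than P3 on at least one objective.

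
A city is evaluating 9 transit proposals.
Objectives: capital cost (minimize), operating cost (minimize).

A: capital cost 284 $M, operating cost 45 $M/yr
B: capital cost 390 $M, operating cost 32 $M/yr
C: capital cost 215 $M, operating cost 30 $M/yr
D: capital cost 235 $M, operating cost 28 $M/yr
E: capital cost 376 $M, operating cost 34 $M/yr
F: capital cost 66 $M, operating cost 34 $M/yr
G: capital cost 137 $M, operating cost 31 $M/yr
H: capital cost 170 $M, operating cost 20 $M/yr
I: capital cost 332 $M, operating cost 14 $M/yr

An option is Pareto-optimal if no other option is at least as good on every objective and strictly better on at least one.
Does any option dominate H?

A: worse on capital cost (284 vs 170).
B: worse on capital cost (390 vs 170).
C: worse on capital cost (215 vs 170).
D: worse on capital cost (235 vs 170).
E: worse on capital cost (376 vs 170).
F: worse on operating cost (34 vs 20).
G: worse on operating cost (31 vs 20).
I: worse on capital cost (332 vs 170).
No option is at least as good as H on every objective and strictly better on one.

No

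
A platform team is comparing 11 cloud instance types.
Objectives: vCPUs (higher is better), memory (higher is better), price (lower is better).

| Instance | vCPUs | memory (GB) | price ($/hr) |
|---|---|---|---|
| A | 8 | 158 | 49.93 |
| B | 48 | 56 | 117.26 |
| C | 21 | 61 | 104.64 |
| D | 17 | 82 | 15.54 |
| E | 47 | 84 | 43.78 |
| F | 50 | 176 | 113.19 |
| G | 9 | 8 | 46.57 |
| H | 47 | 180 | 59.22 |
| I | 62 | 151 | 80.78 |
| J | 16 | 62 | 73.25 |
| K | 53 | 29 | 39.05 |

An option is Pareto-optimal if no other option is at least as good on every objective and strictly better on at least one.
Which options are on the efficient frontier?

A, D, E, F, H, I, K

A: not dominated.
B: dominated by F (vCPUs 50≥48, memory 176≥56, price 113.19≤117.26).
C: dominated by E (vCPUs 47≥21, memory 84≥61, price 43.78≤104.64).
D: not dominated (best price).
E: not dominated.
F: not dominated.
G: dominated by D (vCPUs 17≥9, memory 82≥8, price 15.54≤46.57).
H: not dominated (best memory).
I: not dominated (best vCPUs).
J: dominated by D (vCPUs 17≥16, memory 82≥62, price 15.54≤73.25).
K: not dominated.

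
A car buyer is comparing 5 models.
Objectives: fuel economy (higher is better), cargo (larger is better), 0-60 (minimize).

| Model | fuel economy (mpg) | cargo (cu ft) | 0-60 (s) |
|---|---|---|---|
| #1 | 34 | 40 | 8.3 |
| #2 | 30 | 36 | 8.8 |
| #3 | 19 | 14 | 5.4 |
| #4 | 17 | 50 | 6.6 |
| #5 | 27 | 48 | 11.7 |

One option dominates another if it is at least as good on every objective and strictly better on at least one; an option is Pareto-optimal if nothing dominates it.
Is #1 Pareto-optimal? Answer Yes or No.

Yes

#2: worse on fuel economy (30 vs 34).
#3: worse on fuel economy (19 vs 34).
#4: worse on fuel economy (17 vs 34).
#5: worse on fuel economy (27 vs 34).
No option is at least as good as #1 on every objective and strictly better on one.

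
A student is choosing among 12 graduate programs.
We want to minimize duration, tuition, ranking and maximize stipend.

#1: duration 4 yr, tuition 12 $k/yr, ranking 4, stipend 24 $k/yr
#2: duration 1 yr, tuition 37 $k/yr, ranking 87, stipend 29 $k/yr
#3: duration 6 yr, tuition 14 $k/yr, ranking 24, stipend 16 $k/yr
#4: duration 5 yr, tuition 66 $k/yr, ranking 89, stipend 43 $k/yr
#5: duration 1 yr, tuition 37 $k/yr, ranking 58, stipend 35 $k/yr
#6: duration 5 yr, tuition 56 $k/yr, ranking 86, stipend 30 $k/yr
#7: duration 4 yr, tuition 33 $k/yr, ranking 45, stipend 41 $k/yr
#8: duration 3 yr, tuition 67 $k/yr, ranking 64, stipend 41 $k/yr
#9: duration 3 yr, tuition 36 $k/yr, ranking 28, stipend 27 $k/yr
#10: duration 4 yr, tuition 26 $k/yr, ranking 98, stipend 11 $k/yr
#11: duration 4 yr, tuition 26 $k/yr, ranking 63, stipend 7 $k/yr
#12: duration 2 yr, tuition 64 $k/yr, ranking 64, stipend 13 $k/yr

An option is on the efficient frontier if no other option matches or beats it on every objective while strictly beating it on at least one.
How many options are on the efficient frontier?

#1: not dominated (best tuition).
#2: dominated by #5 (duration 1≤1, tuition 37≤37, ranking 58≤87, stipend 35≥29).
#3: dominated by #1 (duration 4≤6, tuition 12≤14, ranking 4≤24, stipend 24≥16).
#4: not dominated (best stipend).
#5: not dominated.
#6: dominated by #5 (duration 1≤5, tuition 37≤56, ranking 58≤86, stipend 35≥30).
#7: not dominated.
#8: not dominated.
#9: not dominated.
#10: dominated by #1 (duration 4≤4, tuition 12≤26, ranking 4≤98, stipend 24≥11).
#11: dominated by #1 (duration 4≤4, tuition 12≤26, ranking 4≤63, stipend 24≥7).
#12: dominated by #5 (duration 1≤2, tuition 37≤64, ranking 58≤64, stipend 35≥13).
Pareto-optimal: #1, #4, #5, #7, #8, #9 → 6.

6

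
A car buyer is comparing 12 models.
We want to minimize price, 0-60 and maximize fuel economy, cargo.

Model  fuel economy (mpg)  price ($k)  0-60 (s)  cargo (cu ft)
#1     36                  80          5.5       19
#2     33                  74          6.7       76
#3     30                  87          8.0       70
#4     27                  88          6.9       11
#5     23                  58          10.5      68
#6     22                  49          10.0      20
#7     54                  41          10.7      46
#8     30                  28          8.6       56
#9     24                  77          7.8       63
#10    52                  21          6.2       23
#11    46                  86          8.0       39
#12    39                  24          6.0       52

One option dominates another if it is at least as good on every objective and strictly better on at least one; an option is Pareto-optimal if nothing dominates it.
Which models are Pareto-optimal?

#1, #2, #5, #7, #8, #10, #11, #12

#1: not dominated (best 0-60).
#2: not dominated (best cargo).
#3: dominated by #2 (fuel economy 33≥30, price 74≤87, 0-60 6.7≤8.0, cargo 76≥70).
#4: dominated by #1 (fuel economy 36≥27, price 80≤88, 0-60 5.5≤6.9, cargo 19≥11).
#5: not dominated.
#6: dominated by #8 (fuel economy 30≥22, price 28≤49, 0-60 8.6≤10.0, cargo 56≥20).
#7: not dominated (best fuel economy).
#8: not dominated.
#9: dominated by #2 (fuel economy 33≥24, price 74≤77, 0-60 6.7≤7.8, cargo 76≥63).
#10: not dominated (best price).
#11: not dominated.
#12: not dominated.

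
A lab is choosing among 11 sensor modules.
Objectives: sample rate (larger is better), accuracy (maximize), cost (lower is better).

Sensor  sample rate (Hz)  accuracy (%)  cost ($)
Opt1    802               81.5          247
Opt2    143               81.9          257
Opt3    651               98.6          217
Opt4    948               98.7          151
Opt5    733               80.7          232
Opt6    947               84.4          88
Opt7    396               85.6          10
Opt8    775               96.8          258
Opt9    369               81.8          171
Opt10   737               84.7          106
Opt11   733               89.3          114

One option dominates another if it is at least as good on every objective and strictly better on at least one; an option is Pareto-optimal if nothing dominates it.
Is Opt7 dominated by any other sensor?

No

Opt1: worse on accuracy (81.5 vs 85.6).
Opt2: worse on sample rate (143 vs 396).
Opt3: worse on cost (217 vs 10).
Opt4: worse on cost (151 vs 10).
Opt5: worse on accuracy (80.7 vs 85.6).
Opt6: worse on accuracy (84.4 vs 85.6).
Opt8: worse on cost (258 vs 10).
Opt9: worse on sample rate (369 vs 396).
Opt10: worse on accuracy (84.7 vs 85.6).
Opt11: worse on cost (114 vs 10).
No option is at least as good as Opt7 on every objective and strictly better on one.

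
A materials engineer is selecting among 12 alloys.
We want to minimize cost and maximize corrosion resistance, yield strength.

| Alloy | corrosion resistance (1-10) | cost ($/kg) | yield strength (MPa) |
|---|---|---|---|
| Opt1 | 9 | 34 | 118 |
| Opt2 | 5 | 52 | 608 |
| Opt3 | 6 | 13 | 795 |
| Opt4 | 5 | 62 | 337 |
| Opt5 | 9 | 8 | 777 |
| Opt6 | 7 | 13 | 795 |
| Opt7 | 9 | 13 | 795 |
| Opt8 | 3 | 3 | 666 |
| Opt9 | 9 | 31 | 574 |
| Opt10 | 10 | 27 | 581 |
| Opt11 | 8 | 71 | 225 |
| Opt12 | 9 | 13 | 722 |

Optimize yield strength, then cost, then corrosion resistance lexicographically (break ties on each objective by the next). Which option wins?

First maximize yield strength: best is 795, kept {Opt3, Opt6, Opt7}.
Then minimize cost: best is 13, kept {Opt3, Opt6, Opt7}.
Then maximize corrosion resistance: best is 9, kept {Opt7}.

Opt7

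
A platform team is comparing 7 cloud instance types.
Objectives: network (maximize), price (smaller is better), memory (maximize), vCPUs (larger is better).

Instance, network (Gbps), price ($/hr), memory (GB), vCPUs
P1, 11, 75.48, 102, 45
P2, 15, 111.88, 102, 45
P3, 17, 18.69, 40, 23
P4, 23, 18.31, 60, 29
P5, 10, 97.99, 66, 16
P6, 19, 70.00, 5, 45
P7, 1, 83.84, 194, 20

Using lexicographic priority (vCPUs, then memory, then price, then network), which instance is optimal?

P1

First maximize vCPUs: best is 45, kept {P1, P2, P6}.
Then maximize memory: best is 102, kept {P1, P2}.
Then minimize price: best is 75.48, kept {P1}.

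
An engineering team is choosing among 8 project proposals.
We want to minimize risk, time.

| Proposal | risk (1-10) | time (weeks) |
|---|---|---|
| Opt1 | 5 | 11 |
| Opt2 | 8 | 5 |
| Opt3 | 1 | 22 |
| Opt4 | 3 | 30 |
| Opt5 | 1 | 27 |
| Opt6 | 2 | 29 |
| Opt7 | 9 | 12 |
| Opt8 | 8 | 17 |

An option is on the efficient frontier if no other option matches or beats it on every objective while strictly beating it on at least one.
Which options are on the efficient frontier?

Opt1: not dominated.
Opt2: not dominated (best time).
Opt3: not dominated.
Opt4: dominated by Opt3 (risk 1≤3, time 22≤30).
Opt5: dominated by Opt3 (risk 1≤1, time 22≤27).
Opt6: dominated by Opt3 (risk 1≤2, time 22≤29).
Opt7: dominated by Opt1 (risk 5≤9, time 11≤12).
Opt8: dominated by Opt1 (risk 5≤8, time 11≤17).

Opt1, Opt2, Opt3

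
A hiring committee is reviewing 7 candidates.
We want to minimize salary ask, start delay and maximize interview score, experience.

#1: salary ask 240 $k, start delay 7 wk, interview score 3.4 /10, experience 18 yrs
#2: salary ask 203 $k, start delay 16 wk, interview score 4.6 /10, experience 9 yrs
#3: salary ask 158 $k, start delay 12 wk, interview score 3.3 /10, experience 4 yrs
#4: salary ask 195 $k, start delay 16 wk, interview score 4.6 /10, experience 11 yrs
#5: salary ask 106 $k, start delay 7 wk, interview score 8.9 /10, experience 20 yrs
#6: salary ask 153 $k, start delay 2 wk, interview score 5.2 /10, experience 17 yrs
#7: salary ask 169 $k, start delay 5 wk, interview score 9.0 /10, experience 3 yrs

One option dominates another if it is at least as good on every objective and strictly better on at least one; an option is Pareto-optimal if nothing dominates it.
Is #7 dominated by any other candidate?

No

#1: worse on salary ask (240 vs 169).
#2: worse on salary ask (203 vs 169).
#3: worse on start delay (12 vs 5).
#4: worse on salary ask (195 vs 169).
#5: worse on start delay (7 vs 5).
#6: worse on interview score (5.2 vs 9.0).
No option is at least as good as #7 on every objective and strictly better on one.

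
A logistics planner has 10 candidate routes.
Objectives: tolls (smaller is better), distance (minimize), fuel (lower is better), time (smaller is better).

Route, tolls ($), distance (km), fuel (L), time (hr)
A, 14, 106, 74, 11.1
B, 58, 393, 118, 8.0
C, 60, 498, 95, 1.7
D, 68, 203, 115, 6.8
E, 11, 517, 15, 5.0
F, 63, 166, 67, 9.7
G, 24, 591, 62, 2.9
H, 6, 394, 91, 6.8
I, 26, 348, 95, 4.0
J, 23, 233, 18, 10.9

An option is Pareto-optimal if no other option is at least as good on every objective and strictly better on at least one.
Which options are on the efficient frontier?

A: not dominated (best distance).
B: dominated by I (tolls 26≤58, distance 348≤393, fuel 95≤118, time 4.0≤8.0).
C: not dominated (best time).
D: not dominated.
E: not dominated (best fuel).
F: not dominated.
G: not dominated.
H: not dominated (best tolls).
I: not dominated.
J: not dominated.

A, C, D, E, F, G, H, I, J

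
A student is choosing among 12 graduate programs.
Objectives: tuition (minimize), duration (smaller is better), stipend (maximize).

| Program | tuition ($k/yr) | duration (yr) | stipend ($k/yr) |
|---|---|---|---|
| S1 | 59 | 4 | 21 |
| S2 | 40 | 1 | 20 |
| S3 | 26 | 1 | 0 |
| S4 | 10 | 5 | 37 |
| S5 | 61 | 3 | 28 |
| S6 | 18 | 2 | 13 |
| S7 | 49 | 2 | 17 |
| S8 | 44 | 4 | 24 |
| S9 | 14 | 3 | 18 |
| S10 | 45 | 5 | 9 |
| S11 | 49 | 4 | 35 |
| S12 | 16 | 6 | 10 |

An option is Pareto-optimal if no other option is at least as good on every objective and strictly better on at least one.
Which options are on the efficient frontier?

S1: dominated by S8 (tuition 44≤59, duration 4≤4, stipend 24≥21).
S2: not dominated.
S3: not dominated.
S4: not dominated (best tuition).
S5: not dominated.
S6: not dominated.
S7: dominated by S2 (tuition 40≤49, duration 1≤2, stipend 20≥17).
S8: not dominated.
S9: not dominated.
S10: dominated by S2 (tuition 40≤45, duration 1≤5, stipend 20≥9).
S11: not dominated.
S12: dominated by S4 (tuition 10≤16, duration 5≤6, stipend 37≥10).

S2, S3, S4, S5, S6, S8, S9, S11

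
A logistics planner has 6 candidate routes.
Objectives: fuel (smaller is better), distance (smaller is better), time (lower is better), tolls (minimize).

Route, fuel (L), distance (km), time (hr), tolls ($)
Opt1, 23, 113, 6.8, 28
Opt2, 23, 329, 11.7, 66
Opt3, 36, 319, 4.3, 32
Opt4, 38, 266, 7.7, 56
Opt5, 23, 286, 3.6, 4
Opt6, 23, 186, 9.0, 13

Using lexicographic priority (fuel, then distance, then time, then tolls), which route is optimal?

Opt1

First minimize fuel: best is 23, kept {Opt1, Opt2, Opt5, Opt6}.
Then minimize distance: best is 113, kept {Opt1}.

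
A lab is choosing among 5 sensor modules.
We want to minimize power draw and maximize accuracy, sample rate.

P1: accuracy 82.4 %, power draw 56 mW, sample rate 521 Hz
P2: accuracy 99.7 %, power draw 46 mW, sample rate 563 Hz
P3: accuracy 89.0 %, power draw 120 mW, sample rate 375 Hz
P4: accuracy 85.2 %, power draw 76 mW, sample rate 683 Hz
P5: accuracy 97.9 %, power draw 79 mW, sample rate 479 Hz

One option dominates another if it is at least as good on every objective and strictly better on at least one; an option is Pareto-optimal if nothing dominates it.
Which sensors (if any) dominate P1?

P2

P2: accuracy 99.7≥82.4, power draw 46≤56, sample rate 563≥521 — dominates P1.
Others (P3, P4, P5) are each worse than P1 on at least one objective.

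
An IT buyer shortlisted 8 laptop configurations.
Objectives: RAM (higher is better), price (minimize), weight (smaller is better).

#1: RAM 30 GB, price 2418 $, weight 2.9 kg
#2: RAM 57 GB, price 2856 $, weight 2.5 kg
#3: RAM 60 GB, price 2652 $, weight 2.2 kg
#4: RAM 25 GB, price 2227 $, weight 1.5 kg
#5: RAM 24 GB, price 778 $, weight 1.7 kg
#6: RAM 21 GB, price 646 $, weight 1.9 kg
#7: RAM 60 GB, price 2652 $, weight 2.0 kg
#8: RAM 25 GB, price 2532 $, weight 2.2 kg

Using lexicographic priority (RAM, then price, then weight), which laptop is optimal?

#7

First maximize RAM: best is 60, kept {#3, #7}.
Then minimize price: best is 2652, kept {#3, #7}.
Then minimize weight: best is 2.0, kept {#7}.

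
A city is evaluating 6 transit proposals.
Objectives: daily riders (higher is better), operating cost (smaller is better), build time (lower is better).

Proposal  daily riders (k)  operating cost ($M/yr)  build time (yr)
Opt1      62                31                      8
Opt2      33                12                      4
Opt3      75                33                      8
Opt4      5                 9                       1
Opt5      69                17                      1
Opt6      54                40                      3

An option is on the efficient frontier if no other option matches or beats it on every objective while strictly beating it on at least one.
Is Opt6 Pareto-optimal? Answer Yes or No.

No

Opt5 vs Opt6: daily riders 69≥54, operating cost 17≤40, build time 1≤3 — Opt5 is at least as good on every objective and strictly better on at least one, so Opt5 dominates Opt6.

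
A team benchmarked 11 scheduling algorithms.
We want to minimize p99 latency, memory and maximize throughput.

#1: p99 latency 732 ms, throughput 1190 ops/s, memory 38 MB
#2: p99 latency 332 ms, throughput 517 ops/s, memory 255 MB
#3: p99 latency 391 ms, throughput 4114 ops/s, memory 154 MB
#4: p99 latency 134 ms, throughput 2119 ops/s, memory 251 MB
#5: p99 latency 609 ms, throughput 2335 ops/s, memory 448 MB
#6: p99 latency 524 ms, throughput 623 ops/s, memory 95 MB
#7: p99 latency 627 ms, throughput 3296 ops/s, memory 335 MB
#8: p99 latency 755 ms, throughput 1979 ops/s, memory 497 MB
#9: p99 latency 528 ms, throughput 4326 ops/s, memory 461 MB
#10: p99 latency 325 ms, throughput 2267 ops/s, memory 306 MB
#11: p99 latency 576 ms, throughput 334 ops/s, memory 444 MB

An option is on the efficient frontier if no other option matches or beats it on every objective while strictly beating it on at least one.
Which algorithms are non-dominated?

#1, #3, #4, #6, #9, #10

#1: not dominated (best memory).
#2: dominated by #4 (p99 latency 134≤332, throughput 2119≥517, memory 251≤255).
#3: not dominated.
#4: not dominated (best p99 latency).
#5: dominated by #3 (p99 latency 391≤609, throughput 4114≥2335, memory 154≤448).
#6: not dominated.
#7: dominated by #3 (p99 latency 391≤627, throughput 4114≥3296, memory 154≤335).
#8: dominated by #3 (p99 latency 391≤755, throughput 4114≥1979, memory 154≤497).
#9: not dominated (best throughput).
#10: not dominated.
#11: dominated by #2 (p99 latency 332≤576, throughput 517≥334, memory 255≤444).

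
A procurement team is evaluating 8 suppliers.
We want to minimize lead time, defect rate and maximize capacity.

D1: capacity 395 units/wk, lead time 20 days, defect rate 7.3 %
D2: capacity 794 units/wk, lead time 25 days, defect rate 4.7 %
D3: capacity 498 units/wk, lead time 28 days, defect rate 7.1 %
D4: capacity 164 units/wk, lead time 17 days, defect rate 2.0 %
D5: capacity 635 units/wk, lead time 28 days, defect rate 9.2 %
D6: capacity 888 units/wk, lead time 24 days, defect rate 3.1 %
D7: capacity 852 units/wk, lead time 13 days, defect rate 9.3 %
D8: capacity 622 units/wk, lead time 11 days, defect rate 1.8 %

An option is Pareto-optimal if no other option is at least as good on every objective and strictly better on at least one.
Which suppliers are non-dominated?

D6, D7, D8

D1: dominated by D8 (capacity 622≥395, lead time 11≤20, defect rate 1.8≤7.3).
D2: dominated by D6 (capacity 888≥794, lead time 24≤25, defect rate 3.1≤4.7).
D3: dominated by D2 (capacity 794≥498, lead time 25≤28, defect rate 4.7≤7.1).
D4: dominated by D8 (capacity 622≥164, lead time 11≤17, defect rate 1.8≤2.0).
D5: dominated by D2 (capacity 794≥635, lead time 25≤28, defect rate 4.7≤9.2).
D6: not dominated (best capacity).
D7: not dominated.
D8: not dominated (best lead time).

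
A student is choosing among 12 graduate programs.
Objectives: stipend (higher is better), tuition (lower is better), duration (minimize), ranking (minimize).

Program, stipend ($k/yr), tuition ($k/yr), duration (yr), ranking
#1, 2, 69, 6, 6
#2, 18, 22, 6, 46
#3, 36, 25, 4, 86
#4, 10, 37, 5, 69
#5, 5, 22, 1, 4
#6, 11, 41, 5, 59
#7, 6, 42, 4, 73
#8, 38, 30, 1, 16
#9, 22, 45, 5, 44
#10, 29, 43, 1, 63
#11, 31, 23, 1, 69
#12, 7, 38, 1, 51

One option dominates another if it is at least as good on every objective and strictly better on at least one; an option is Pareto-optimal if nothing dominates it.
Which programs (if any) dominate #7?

#8, #11, #12

#8: stipend 38≥6, tuition 30≤42, duration 1≤4, ranking 16≤73 — dominates #7.
#11: stipend 31≥6, tuition 23≤42, duration 1≤4, ranking 69≤73 — dominates #7.
#12: stipend 7≥6, tuition 38≤42, duration 1≤4, ranking 51≤73 — dominates #7.
Others (#1, #2, #3, #4, #5, #6, #9, #10) are each worse than #7 on at least one objective.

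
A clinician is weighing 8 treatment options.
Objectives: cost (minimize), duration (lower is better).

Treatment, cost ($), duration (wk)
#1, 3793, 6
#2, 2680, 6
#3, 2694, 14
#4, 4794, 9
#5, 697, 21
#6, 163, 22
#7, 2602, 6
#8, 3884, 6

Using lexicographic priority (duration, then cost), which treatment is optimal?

#7

First minimize duration: best is 6, kept {#1, #2, #7, #8}.
Then minimize cost: best is 2602, kept {#7}.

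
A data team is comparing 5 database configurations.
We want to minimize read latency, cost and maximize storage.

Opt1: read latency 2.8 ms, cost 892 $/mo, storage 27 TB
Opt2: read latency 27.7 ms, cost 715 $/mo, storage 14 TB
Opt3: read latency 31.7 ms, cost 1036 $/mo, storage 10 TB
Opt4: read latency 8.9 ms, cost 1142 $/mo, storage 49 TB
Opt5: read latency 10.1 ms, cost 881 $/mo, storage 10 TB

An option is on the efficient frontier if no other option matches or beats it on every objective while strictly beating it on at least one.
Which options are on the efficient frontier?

Opt1: not dominated (best read latency).
Opt2: not dominated (best cost).
Opt3: dominated by Opt1 (read latency 2.8≤31.7, cost 892≤1036, storage 27≥10).
Opt4: not dominated (best storage).
Opt5: not dominated.

Opt1, Opt2, Opt4, Opt5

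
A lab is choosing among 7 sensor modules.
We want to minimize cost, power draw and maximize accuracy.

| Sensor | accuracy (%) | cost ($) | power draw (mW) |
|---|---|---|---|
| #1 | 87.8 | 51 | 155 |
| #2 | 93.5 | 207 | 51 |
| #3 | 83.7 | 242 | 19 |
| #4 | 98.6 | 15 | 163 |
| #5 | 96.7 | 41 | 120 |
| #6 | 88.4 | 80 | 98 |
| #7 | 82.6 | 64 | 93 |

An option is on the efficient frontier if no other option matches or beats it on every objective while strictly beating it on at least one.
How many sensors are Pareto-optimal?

6

#1: dominated by #5 (accuracy 96.7≥87.8, cost 41≤51, power draw 120≤155).
#2: not dominated.
#3: not dominated (best power draw).
#4: not dominated (best accuracy).
#5: not dominated.
#6: not dominated.
#7: not dominated.
Pareto-optimal: #2, #3, #4, #5, #6, #7 → 6.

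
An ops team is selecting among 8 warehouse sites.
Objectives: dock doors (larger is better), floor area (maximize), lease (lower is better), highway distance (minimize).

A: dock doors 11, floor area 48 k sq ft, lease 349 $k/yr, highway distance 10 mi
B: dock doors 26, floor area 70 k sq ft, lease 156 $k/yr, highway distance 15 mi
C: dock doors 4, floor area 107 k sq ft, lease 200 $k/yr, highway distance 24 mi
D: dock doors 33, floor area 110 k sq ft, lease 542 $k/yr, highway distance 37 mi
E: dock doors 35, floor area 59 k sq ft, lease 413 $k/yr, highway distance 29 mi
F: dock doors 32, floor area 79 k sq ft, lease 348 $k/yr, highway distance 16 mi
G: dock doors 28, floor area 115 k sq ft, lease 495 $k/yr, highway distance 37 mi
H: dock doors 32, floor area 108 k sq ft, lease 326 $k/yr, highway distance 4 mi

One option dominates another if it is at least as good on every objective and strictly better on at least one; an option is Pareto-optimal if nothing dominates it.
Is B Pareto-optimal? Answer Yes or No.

A: worse on dock doors (11 vs 26).
C: worse on dock doors (4 vs 26).
D: worse on lease (542 vs 156).
E: worse on floor area (59 vs 70).
F: worse on lease (348 vs 156).
G: worse on lease (495 vs 156).
H: worse on lease (326 vs 156).
No option is at least as good as B on every objective and strictly better on one.

Yes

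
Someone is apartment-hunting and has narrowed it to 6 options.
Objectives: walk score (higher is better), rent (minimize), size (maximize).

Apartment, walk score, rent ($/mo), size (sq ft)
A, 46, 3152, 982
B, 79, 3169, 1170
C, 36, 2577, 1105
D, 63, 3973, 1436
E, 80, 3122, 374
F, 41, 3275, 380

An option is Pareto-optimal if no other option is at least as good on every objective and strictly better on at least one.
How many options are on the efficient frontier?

A: not dominated.
B: not dominated.
C: not dominated (best rent).
D: not dominated (best size).
E: not dominated (best walk score).
F: dominated by A (walk score 46≥41, rent 3152≤3275, size 982≥380).
Pareto-optimal: A, B, C, D, E → 5.

5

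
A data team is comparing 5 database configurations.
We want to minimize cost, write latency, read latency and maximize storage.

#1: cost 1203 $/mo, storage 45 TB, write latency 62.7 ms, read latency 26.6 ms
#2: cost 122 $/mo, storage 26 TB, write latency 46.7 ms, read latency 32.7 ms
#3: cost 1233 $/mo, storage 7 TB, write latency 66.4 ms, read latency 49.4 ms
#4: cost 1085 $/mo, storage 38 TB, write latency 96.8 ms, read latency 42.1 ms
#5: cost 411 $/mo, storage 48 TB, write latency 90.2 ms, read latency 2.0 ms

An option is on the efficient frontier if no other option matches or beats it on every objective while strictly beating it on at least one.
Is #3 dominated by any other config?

Yes

#1 vs #3: cost 1203≤1233, storage 45≥7, write latency 62.7≤66.4, read latency 26.6≤49.4 — #1 is at least as good on every objective and strictly better on at least one, so #1 dominates #3.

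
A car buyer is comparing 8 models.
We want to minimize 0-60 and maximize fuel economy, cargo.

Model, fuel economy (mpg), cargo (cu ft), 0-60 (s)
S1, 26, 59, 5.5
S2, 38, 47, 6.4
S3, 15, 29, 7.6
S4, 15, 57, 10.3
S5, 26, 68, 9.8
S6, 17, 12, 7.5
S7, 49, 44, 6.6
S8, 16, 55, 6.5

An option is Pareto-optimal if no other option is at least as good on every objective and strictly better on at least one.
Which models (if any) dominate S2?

S1: worse on fuel economy (26 vs 38).
S3: worse on fuel economy (15 vs 38).
S4: worse on fuel economy (15 vs 38).
S5: worse on fuel economy (26 vs 38).
S6: worse on fuel economy (17 vs 38).
S7: worse on cargo (44 vs 47).
S8: worse on fuel economy (16 vs 38).
No option dominates S2.

none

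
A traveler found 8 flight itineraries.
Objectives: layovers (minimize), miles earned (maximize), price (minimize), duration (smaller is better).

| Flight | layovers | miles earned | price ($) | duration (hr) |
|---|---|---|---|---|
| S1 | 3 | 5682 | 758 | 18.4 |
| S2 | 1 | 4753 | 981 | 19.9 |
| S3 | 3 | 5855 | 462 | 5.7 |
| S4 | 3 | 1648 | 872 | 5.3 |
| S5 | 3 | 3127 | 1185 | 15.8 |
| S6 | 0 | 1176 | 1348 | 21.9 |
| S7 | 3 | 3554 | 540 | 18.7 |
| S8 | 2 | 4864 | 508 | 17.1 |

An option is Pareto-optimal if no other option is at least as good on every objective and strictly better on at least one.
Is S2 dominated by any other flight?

S1: worse on layovers (3 vs 1).
S3: worse on layovers (3 vs 1).
S4: worse on layovers (3 vs 1).
S5: worse on layovers (3 vs 1).
S6: worse on miles earned (1176 vs 4753).
S7: worse on layovers (3 vs 1).
S8: worse on layovers (2 vs 1).
No option is at least as good as S2 on every objective and strictly better on one.

No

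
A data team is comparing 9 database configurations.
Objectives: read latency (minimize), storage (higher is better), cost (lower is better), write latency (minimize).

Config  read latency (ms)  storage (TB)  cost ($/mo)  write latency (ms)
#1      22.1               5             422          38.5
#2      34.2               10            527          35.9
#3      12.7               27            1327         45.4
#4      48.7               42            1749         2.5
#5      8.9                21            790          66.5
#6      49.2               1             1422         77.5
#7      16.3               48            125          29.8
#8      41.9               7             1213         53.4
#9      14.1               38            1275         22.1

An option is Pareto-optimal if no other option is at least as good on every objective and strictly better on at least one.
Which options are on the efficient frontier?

#3, #4, #5, #7, #9

#1: dominated by #7 (read latency 16.3≤22.1, storage 48≥5, cost 125≤422, write latency 29.8≤38.5).
#2: dominated by #7 (read latency 16.3≤34.2, storage 48≥10, cost 125≤527, write latency 29.8≤35.9).
#3: not dominated.
#4: not dominated (best write latency).
#5: not dominated (best read latency).
#6: dominated by #1 (read latency 22.1≤49.2, storage 5≥1, cost 422≤1422, write latency 38.5≤77.5).
#7: not dominated (best storage).
#8: dominated by #2 (read latency 34.2≤41.9, storage 10≥7, cost 527≤1213, write latency 35.9≤53.4).
#9: not dominated.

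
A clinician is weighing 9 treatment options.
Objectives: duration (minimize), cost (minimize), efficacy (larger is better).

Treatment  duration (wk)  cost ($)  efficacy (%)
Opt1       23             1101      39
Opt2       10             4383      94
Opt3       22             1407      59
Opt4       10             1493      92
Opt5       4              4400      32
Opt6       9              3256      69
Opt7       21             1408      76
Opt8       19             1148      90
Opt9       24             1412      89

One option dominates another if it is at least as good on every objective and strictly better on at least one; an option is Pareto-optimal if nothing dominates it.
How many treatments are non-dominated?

6

Opt1: not dominated (best cost).
Opt2: not dominated (best efficacy).
Opt3: dominated by Opt8 (duration 19≤22, cost 1148≤1407, efficacy 90≥59).
Opt4: not dominated.
Opt5: not dominated (best duration).
Opt6: not dominated.
Opt7: dominated by Opt8 (duration 19≤21, cost 1148≤1408, efficacy 90≥76).
Opt8: not dominated.
Opt9: dominated by Opt8 (duration 19≤24, cost 1148≤1412, efficacy 90≥89).
Pareto-optimal: Opt1, Opt2, Opt4, Opt5, Opt6, Opt8 → 6.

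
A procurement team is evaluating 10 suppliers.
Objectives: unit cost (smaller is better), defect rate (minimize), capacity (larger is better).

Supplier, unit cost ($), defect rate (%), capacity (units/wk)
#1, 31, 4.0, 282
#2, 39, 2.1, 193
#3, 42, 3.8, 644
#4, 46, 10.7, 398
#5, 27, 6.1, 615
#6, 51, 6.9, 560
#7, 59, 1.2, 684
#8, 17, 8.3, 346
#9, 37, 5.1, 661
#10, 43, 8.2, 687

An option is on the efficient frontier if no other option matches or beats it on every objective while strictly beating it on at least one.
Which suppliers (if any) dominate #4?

#3: unit cost 42≤46, defect rate 3.8≤10.7, capacity 644≥398 — dominates #4.
#5: unit cost 27≤46, defect rate 6.1≤10.7, capacity 615≥398 — dominates #4.
#9: unit cost 37≤46, defect rate 5.1≤10.7, capacity 661≥398 — dominates #4.
#10: unit cost 43≤46, defect rate 8.2≤10.7, capacity 687≥398 — dominates #4.
Others (#1, #2, #6, #7, #8) are each worse than #4 on at least one objective.

#3, #5, #9, #10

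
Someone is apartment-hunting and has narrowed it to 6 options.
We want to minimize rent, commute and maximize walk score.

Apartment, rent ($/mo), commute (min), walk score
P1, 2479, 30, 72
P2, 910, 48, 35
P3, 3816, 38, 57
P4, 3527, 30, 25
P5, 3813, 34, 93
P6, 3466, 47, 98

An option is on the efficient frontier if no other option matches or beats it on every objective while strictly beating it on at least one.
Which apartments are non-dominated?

P1: not dominated.
P2: not dominated (best rent).
P3: dominated by P1 (rent 2479≤3816, commute 30≤38, walk score 72≥57).
P4: dominated by P1 (rent 2479≤3527, commute 30≤30, walk score 72≥25).
P5: not dominated.
P6: not dominated (best walk score).

P1, P2, P5, P6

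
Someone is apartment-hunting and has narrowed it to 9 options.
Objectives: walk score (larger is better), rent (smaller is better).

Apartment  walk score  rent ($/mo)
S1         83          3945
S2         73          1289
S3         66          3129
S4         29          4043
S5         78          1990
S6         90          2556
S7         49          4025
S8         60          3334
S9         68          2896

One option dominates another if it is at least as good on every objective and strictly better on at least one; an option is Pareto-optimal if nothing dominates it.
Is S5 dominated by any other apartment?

No

S1: worse on rent (3945 vs 1990).
S2: worse on walk score (73 vs 78).
S3: worse on walk score (66 vs 78).
S4: worse on walk score (29 vs 78).
S6: worse on rent (2556 vs 1990).
S7: worse on walk score (49 vs 78).
S8: worse on walk score (60 vs 78).
S9: worse on walk score (68 vs 78).
No option is at least as good as S5 on every objective and strictly better on one.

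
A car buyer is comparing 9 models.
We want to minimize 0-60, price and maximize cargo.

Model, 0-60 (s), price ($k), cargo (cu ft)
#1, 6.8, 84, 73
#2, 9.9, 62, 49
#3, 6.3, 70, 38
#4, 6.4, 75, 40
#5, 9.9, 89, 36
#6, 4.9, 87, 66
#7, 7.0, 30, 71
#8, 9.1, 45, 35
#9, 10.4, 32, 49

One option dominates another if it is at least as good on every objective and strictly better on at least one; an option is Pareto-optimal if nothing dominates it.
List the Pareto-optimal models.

#1, #3, #4, #6, #7

#1: not dominated (best cargo).
#2: dominated by #7 (0-60 7.0≤9.9, price 30≤62, cargo 71≥49).
#3: not dominated.
#4: not dominated.
#5: dominated by #1 (0-60 6.8≤9.9, price 84≤89, cargo 73≥36).
#6: not dominated (best 0-60).
#7: not dominated (best price).
#8: dominated by #7 (0-60 7.0≤9.1, price 30≤45, cargo 71≥35).
#9: dominated by #7 (0-60 7.0≤10.4, price 30≤32, cargo 71≥49).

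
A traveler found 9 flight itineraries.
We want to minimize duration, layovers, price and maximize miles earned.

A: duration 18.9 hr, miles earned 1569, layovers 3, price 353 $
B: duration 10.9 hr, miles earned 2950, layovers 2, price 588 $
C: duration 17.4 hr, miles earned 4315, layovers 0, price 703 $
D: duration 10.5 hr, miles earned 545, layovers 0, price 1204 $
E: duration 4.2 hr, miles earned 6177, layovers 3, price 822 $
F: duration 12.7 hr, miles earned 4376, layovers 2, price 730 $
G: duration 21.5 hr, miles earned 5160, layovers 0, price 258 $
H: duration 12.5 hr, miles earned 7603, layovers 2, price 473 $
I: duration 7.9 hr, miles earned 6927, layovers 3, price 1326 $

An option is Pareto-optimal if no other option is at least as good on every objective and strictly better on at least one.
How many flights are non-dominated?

A: not dominated.
B: not dominated.
C: not dominated.
D: not dominated.
E: not dominated (best duration).
F: dominated by H (duration 12.5≤12.7, miles earned 7603≥4376, layovers 2≤2, price 473≤730).
G: not dominated (best price).
H: not dominated (best miles earned).
I: not dominated.
Pareto-optimal: A, B, C, D, E, G, H, I → 8.

8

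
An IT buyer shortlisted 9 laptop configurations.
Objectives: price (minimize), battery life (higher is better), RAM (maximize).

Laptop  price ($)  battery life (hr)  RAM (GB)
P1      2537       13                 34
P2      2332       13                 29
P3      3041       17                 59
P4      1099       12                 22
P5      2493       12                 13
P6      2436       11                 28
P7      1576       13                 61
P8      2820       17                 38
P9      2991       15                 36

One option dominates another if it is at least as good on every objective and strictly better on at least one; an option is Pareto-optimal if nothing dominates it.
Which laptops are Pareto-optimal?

P1: dominated by P7 (price 1576≤2537, battery life 13≥13, RAM 61≥34).
P2: dominated by P7 (price 1576≤2332, battery life 13≥13, RAM 61≥29).
P3: not dominated.
P4: not dominated (best price).
P5: dominated by P2 (price 2332≤2493, battery life 13≥12, RAM 29≥13).
P6: dominated by P2 (price 2332≤2436, battery life 13≥11, RAM 29≥28).
P7: not dominated (best RAM).
P8: not dominated.
P9: dominated by P8 (price 2820≤2991, battery life 17≥15, RAM 38≥36).

P3, P4, P7, P8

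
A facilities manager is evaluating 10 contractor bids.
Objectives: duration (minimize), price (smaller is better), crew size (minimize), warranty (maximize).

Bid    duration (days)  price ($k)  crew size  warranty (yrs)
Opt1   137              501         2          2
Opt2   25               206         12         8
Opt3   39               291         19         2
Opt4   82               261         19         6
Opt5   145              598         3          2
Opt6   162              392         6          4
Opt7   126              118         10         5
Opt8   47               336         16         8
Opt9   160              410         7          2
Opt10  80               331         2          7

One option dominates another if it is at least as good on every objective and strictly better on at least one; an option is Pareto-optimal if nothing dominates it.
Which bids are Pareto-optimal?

Opt2, Opt7, Opt10

Opt1: dominated by Opt10 (duration 80≤137, price 331≤501, crew size 2≤2, warranty 7≥2).
Opt2: not dominated (best duration).
Opt3: dominated by Opt2 (duration 25≤39, price 206≤291, crew size 12≤19, warranty 8≥2).
Opt4: dominated by Opt2 (duration 25≤82, price 206≤261, crew size 12≤19, warranty 8≥6).
Opt5: dominated by Opt1 (duration 137≤145, price 501≤598, crew size 2≤3, warranty 2≥2).
Opt6: dominated by Opt10 (duration 80≤162, price 331≤392, crew size 2≤6, warranty 7≥4).
Opt7: not dominated (best price).
Opt8: dominated by Opt2 (duration 25≤47, price 206≤336, crew size 12≤16, warranty 8≥8).
Opt9: dominated by Opt10 (duration 80≤160, price 331≤410, crew size 2≤7, warranty 7≥2).
Opt10: not dominated.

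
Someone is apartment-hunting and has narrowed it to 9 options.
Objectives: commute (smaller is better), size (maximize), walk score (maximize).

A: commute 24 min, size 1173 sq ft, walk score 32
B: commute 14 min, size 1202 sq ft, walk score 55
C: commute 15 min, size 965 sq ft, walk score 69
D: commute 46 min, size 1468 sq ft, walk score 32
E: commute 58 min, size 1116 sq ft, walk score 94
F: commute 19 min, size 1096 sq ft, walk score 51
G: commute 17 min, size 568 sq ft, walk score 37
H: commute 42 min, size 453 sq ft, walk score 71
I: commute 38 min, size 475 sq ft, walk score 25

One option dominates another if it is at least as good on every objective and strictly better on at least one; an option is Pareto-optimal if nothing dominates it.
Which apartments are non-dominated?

A: dominated by B (commute 14≤24, size 1202≥1173, walk score 55≥32).
B: not dominated (best commute).
C: not dominated.
D: not dominated (best size).
E: not dominated (best walk score).
F: dominated by B (commute 14≤19, size 1202≥1096, walk score 55≥51).
G: dominated by B (commute 14≤17, size 1202≥568, walk score 55≥37).
H: not dominated.
I: dominated by A (commute 24≤38, size 1173≥475, walk score 32≥25).

B, C, D, E, H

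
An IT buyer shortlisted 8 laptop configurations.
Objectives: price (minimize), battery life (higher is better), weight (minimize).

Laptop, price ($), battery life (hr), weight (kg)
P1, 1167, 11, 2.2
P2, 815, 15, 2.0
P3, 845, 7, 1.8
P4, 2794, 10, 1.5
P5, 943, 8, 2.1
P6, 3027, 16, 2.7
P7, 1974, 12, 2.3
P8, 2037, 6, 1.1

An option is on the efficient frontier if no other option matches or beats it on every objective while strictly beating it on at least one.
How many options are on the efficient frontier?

5

P1: dominated by P2 (price 815≤1167, battery life 15≥11, weight 2.0≤2.2).
P2: not dominated (best price).
P3: not dominated.
P4: not dominated.
P5: dominated by P2 (price 815≤943, battery life 15≥8, weight 2.0≤2.1).
P6: not dominated (best battery life).
P7: dominated by P2 (price 815≤1974, battery life 15≥12, weight 2.0≤2.3).
P8: not dominated (best weight).
Pareto-optimal: P2, P3, P4, P6, P8 → 5.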